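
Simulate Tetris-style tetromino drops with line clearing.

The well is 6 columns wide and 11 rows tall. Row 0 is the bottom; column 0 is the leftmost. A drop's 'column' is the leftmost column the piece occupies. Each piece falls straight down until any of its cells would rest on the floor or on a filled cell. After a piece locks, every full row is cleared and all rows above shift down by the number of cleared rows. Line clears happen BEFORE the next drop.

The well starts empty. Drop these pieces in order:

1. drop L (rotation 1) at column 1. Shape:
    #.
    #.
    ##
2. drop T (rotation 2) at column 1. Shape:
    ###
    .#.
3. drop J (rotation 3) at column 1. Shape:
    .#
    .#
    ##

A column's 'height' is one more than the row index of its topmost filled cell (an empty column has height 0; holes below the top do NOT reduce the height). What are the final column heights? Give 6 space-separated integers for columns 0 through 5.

Answer: 0 5 7 4 0 0

Derivation:
Drop 1: L rot1 at col 1 lands with bottom-row=0; cleared 0 line(s) (total 0); column heights now [0 3 1 0 0 0], max=3
Drop 2: T rot2 at col 1 lands with bottom-row=2; cleared 0 line(s) (total 0); column heights now [0 4 4 4 0 0], max=4
Drop 3: J rot3 at col 1 lands with bottom-row=4; cleared 0 line(s) (total 0); column heights now [0 5 7 4 0 0], max=7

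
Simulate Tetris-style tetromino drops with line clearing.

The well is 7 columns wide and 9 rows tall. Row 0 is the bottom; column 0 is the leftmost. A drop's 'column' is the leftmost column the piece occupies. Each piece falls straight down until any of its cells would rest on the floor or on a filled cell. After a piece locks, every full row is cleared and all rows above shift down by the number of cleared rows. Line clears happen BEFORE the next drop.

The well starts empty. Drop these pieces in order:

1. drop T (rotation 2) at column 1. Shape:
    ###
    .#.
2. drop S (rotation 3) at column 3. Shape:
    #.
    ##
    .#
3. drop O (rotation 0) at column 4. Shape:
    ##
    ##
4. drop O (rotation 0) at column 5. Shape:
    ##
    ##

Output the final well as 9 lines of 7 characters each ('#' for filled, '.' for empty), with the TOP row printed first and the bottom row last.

Drop 1: T rot2 at col 1 lands with bottom-row=0; cleared 0 line(s) (total 0); column heights now [0 2 2 2 0 0 0], max=2
Drop 2: S rot3 at col 3 lands with bottom-row=1; cleared 0 line(s) (total 0); column heights now [0 2 2 4 3 0 0], max=4
Drop 3: O rot0 at col 4 lands with bottom-row=3; cleared 0 line(s) (total 0); column heights now [0 2 2 4 5 5 0], max=5
Drop 4: O rot0 at col 5 lands with bottom-row=5; cleared 0 line(s) (total 0); column heights now [0 2 2 4 5 7 7], max=7

Answer: .......
.......
.....##
.....##
....##.
...###.
...##..
.####..
..#....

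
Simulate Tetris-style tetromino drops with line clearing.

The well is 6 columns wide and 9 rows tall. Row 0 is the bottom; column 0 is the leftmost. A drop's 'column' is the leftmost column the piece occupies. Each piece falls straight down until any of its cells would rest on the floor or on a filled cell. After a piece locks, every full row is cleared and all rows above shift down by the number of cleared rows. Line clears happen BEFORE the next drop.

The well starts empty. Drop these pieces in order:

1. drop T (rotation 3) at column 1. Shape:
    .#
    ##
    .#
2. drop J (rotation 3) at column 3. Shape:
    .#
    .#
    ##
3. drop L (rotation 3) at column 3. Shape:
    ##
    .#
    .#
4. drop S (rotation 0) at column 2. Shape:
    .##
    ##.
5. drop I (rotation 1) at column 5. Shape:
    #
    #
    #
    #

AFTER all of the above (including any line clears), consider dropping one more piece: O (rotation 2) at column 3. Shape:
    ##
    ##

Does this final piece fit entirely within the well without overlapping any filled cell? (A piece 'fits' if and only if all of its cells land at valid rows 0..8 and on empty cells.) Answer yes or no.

Drop 1: T rot3 at col 1 lands with bottom-row=0; cleared 0 line(s) (total 0); column heights now [0 2 3 0 0 0], max=3
Drop 2: J rot3 at col 3 lands with bottom-row=0; cleared 0 line(s) (total 0); column heights now [0 2 3 1 3 0], max=3
Drop 3: L rot3 at col 3 lands with bottom-row=3; cleared 0 line(s) (total 0); column heights now [0 2 3 6 6 0], max=6
Drop 4: S rot0 at col 2 lands with bottom-row=6; cleared 0 line(s) (total 0); column heights now [0 2 7 8 8 0], max=8
Drop 5: I rot1 at col 5 lands with bottom-row=0; cleared 0 line(s) (total 0); column heights now [0 2 7 8 8 4], max=8
Test piece O rot2 at col 3 (width 2): heights before test = [0 2 7 8 8 4]; fits = False

Answer: no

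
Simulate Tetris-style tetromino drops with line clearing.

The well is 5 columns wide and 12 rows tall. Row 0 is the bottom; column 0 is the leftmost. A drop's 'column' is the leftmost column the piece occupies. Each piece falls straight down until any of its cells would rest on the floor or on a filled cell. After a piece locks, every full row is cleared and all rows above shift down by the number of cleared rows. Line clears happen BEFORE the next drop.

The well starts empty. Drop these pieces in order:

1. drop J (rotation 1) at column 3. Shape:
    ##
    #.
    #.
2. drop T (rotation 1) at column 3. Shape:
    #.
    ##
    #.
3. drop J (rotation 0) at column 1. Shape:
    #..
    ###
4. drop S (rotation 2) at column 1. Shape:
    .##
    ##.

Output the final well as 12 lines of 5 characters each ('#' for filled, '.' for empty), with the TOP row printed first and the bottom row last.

Answer: .....
.....
..##.
.##..
.#...
.###.
...#.
...##
...#.
...##
...#.
...#.

Derivation:
Drop 1: J rot1 at col 3 lands with bottom-row=0; cleared 0 line(s) (total 0); column heights now [0 0 0 3 3], max=3
Drop 2: T rot1 at col 3 lands with bottom-row=3; cleared 0 line(s) (total 0); column heights now [0 0 0 6 5], max=6
Drop 3: J rot0 at col 1 lands with bottom-row=6; cleared 0 line(s) (total 0); column heights now [0 8 7 7 5], max=8
Drop 4: S rot2 at col 1 lands with bottom-row=8; cleared 0 line(s) (total 0); column heights now [0 9 10 10 5], max=10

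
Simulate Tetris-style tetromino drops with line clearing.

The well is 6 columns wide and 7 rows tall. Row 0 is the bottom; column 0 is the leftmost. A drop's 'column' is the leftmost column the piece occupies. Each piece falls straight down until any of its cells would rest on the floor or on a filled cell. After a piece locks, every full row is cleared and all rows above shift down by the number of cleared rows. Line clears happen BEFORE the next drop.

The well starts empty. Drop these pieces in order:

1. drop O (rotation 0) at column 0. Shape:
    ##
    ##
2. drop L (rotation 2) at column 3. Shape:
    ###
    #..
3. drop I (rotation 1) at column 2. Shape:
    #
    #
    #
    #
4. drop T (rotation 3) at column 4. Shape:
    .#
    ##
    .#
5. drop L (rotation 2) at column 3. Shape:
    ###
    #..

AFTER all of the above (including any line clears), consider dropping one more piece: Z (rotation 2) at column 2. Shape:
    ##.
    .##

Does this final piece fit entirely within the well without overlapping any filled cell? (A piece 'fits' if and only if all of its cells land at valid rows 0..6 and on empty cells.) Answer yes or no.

Drop 1: O rot0 at col 0 lands with bottom-row=0; cleared 0 line(s) (total 0); column heights now [2 2 0 0 0 0], max=2
Drop 2: L rot2 at col 3 lands with bottom-row=0; cleared 0 line(s) (total 0); column heights now [2 2 0 2 2 2], max=2
Drop 3: I rot1 at col 2 lands with bottom-row=0; cleared 1 line(s) (total 1); column heights now [1 1 3 1 0 0], max=3
Drop 4: T rot3 at col 4 lands with bottom-row=0; cleared 0 line(s) (total 1); column heights now [1 1 3 1 2 3], max=3
Drop 5: L rot2 at col 3 lands with bottom-row=2; cleared 0 line(s) (total 1); column heights now [1 1 3 4 4 4], max=4
Test piece Z rot2 at col 2 (width 3): heights before test = [1 1 3 4 4 4]; fits = True

Answer: yes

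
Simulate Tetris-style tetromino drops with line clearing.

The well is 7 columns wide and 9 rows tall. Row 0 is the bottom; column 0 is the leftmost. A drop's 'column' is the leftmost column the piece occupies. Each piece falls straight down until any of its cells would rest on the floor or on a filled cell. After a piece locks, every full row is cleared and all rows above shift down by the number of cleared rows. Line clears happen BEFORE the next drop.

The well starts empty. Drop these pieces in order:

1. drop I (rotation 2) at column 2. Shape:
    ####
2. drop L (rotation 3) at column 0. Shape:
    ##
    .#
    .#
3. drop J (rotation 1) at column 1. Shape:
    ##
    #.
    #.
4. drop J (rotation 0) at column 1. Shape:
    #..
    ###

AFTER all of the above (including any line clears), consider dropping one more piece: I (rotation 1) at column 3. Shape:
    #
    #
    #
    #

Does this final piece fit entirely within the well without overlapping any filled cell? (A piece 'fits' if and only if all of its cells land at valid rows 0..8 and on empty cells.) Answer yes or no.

Drop 1: I rot2 at col 2 lands with bottom-row=0; cleared 0 line(s) (total 0); column heights now [0 0 1 1 1 1 0], max=1
Drop 2: L rot3 at col 0 lands with bottom-row=0; cleared 0 line(s) (total 0); column heights now [3 3 1 1 1 1 0], max=3
Drop 3: J rot1 at col 1 lands with bottom-row=3; cleared 0 line(s) (total 0); column heights now [3 6 6 1 1 1 0], max=6
Drop 4: J rot0 at col 1 lands with bottom-row=6; cleared 0 line(s) (total 0); column heights now [3 8 7 7 1 1 0], max=8
Test piece I rot1 at col 3 (width 1): heights before test = [3 8 7 7 1 1 0]; fits = False

Answer: no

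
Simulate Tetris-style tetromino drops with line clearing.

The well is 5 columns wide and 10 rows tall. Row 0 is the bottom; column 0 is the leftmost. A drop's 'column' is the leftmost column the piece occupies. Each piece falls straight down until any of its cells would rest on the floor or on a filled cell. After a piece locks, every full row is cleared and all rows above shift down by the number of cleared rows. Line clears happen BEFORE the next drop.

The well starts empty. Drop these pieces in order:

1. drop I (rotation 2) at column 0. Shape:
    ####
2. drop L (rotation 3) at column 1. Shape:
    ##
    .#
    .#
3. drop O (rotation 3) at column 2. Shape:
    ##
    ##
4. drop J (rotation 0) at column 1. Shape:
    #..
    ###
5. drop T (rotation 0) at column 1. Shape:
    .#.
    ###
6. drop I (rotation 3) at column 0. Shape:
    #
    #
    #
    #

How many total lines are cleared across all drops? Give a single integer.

Drop 1: I rot2 at col 0 lands with bottom-row=0; cleared 0 line(s) (total 0); column heights now [1 1 1 1 0], max=1
Drop 2: L rot3 at col 1 lands with bottom-row=1; cleared 0 line(s) (total 0); column heights now [1 4 4 1 0], max=4
Drop 3: O rot3 at col 2 lands with bottom-row=4; cleared 0 line(s) (total 0); column heights now [1 4 6 6 0], max=6
Drop 4: J rot0 at col 1 lands with bottom-row=6; cleared 0 line(s) (total 0); column heights now [1 8 7 7 0], max=8
Drop 5: T rot0 at col 1 lands with bottom-row=8; cleared 0 line(s) (total 0); column heights now [1 9 10 9 0], max=10
Drop 6: I rot3 at col 0 lands with bottom-row=1; cleared 0 line(s) (total 0); column heights now [5 9 10 9 0], max=10

Answer: 0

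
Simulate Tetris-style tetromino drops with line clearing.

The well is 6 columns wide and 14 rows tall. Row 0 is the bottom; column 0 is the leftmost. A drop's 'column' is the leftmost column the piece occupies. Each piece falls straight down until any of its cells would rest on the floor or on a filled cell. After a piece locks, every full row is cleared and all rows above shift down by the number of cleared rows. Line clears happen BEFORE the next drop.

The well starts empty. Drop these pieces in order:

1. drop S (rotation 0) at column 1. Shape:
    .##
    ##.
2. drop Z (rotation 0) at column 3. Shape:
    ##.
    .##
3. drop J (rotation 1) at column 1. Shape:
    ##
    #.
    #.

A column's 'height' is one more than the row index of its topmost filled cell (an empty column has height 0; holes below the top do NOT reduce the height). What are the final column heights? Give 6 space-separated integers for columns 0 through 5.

Drop 1: S rot0 at col 1 lands with bottom-row=0; cleared 0 line(s) (total 0); column heights now [0 1 2 2 0 0], max=2
Drop 2: Z rot0 at col 3 lands with bottom-row=1; cleared 0 line(s) (total 0); column heights now [0 1 2 3 3 2], max=3
Drop 3: J rot1 at col 1 lands with bottom-row=1; cleared 0 line(s) (total 0); column heights now [0 4 4 3 3 2], max=4

Answer: 0 4 4 3 3 2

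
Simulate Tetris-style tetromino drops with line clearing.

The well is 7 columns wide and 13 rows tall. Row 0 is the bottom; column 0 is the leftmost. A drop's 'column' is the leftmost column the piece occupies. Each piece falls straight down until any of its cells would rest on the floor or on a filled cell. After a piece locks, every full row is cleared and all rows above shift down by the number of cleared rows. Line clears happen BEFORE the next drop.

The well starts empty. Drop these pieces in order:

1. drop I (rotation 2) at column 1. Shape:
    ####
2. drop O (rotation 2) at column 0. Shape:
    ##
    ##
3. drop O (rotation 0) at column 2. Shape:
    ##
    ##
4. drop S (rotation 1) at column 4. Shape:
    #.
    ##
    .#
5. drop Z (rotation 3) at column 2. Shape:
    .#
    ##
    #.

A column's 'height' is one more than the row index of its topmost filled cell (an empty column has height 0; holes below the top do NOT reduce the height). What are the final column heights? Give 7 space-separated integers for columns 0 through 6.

Answer: 3 3 5 6 3 2 0

Derivation:
Drop 1: I rot2 at col 1 lands with bottom-row=0; cleared 0 line(s) (total 0); column heights now [0 1 1 1 1 0 0], max=1
Drop 2: O rot2 at col 0 lands with bottom-row=1; cleared 0 line(s) (total 0); column heights now [3 3 1 1 1 0 0], max=3
Drop 3: O rot0 at col 2 lands with bottom-row=1; cleared 0 line(s) (total 0); column heights now [3 3 3 3 1 0 0], max=3
Drop 4: S rot1 at col 4 lands with bottom-row=0; cleared 0 line(s) (total 0); column heights now [3 3 3 3 3 2 0], max=3
Drop 5: Z rot3 at col 2 lands with bottom-row=3; cleared 0 line(s) (total 0); column heights now [3 3 5 6 3 2 0], max=6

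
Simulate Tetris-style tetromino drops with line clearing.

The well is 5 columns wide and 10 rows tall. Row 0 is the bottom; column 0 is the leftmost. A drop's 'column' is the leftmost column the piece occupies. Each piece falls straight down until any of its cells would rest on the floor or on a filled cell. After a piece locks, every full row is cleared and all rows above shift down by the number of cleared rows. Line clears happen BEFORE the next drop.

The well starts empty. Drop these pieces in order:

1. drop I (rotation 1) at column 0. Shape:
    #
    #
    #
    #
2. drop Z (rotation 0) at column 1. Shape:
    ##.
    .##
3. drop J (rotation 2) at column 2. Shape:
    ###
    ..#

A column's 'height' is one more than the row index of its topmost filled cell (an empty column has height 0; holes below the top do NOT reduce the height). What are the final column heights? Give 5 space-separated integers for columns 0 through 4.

Drop 1: I rot1 at col 0 lands with bottom-row=0; cleared 0 line(s) (total 0); column heights now [4 0 0 0 0], max=4
Drop 2: Z rot0 at col 1 lands with bottom-row=0; cleared 0 line(s) (total 0); column heights now [4 2 2 1 0], max=4
Drop 3: J rot2 at col 2 lands with bottom-row=1; cleared 0 line(s) (total 0); column heights now [4 2 3 3 3], max=4

Answer: 4 2 3 3 3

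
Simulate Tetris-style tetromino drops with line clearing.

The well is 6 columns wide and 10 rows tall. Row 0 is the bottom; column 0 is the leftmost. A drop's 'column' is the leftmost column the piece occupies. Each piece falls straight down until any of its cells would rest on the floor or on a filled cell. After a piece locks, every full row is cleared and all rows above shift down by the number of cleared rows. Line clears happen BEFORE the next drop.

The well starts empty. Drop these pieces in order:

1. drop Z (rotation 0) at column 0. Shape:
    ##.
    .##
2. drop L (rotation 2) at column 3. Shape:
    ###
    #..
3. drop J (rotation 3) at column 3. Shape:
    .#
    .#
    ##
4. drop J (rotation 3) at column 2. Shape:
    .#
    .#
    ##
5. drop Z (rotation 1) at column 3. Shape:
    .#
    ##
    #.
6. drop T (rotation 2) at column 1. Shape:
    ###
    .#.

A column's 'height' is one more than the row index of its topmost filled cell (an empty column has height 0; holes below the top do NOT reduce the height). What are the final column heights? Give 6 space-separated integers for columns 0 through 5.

Drop 1: Z rot0 at col 0 lands with bottom-row=0; cleared 0 line(s) (total 0); column heights now [2 2 1 0 0 0], max=2
Drop 2: L rot2 at col 3 lands with bottom-row=0; cleared 0 line(s) (total 0); column heights now [2 2 1 2 2 2], max=2
Drop 3: J rot3 at col 3 lands with bottom-row=2; cleared 0 line(s) (total 0); column heights now [2 2 1 3 5 2], max=5
Drop 4: J rot3 at col 2 lands with bottom-row=3; cleared 0 line(s) (total 0); column heights now [2 2 4 6 5 2], max=6
Drop 5: Z rot1 at col 3 lands with bottom-row=6; cleared 0 line(s) (total 0); column heights now [2 2 4 8 9 2], max=9
Drop 6: T rot2 at col 1 lands with bottom-row=7; cleared 0 line(s) (total 0); column heights now [2 9 9 9 9 2], max=9

Answer: 2 9 9 9 9 2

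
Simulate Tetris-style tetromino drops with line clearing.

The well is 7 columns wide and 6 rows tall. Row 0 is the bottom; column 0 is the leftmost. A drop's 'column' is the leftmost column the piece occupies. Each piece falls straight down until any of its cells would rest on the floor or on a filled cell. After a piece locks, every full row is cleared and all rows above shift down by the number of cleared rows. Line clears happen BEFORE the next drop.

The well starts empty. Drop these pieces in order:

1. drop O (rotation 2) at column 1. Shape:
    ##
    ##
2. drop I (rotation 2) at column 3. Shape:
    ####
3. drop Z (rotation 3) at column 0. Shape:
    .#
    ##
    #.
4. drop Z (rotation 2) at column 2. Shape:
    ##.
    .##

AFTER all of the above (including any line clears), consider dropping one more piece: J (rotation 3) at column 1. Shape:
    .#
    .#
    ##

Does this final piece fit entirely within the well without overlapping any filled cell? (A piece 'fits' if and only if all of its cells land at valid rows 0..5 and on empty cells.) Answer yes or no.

Answer: no

Derivation:
Drop 1: O rot2 at col 1 lands with bottom-row=0; cleared 0 line(s) (total 0); column heights now [0 2 2 0 0 0 0], max=2
Drop 2: I rot2 at col 3 lands with bottom-row=0; cleared 0 line(s) (total 0); column heights now [0 2 2 1 1 1 1], max=2
Drop 3: Z rot3 at col 0 lands with bottom-row=1; cleared 0 line(s) (total 0); column heights now [3 4 2 1 1 1 1], max=4
Drop 4: Z rot2 at col 2 lands with bottom-row=1; cleared 0 line(s) (total 0); column heights now [3 4 3 3 2 1 1], max=4
Test piece J rot3 at col 1 (width 2): heights before test = [3 4 3 3 2 1 1]; fits = False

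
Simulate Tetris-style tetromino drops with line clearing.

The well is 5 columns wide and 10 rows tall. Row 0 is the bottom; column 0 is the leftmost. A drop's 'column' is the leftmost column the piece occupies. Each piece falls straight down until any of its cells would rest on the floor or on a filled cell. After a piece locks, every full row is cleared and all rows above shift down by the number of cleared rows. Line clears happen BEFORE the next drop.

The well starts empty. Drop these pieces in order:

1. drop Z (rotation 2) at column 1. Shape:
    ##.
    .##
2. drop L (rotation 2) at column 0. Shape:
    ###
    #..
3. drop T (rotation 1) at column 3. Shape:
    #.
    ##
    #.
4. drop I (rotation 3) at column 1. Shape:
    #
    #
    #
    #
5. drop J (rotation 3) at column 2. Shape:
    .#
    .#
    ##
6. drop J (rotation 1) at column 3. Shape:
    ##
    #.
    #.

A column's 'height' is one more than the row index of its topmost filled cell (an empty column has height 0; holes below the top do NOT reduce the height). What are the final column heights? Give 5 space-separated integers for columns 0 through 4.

Answer: 2 6 4 9 9

Derivation:
Drop 1: Z rot2 at col 1 lands with bottom-row=0; cleared 0 line(s) (total 0); column heights now [0 2 2 1 0], max=2
Drop 2: L rot2 at col 0 lands with bottom-row=1; cleared 0 line(s) (total 0); column heights now [3 3 3 1 0], max=3
Drop 3: T rot1 at col 3 lands with bottom-row=1; cleared 1 line(s) (total 1); column heights now [2 2 2 3 0], max=3
Drop 4: I rot3 at col 1 lands with bottom-row=2; cleared 0 line(s) (total 1); column heights now [2 6 2 3 0], max=6
Drop 5: J rot3 at col 2 lands with bottom-row=3; cleared 0 line(s) (total 1); column heights now [2 6 4 6 0], max=6
Drop 6: J rot1 at col 3 lands with bottom-row=6; cleared 0 line(s) (total 1); column heights now [2 6 4 9 9], max=9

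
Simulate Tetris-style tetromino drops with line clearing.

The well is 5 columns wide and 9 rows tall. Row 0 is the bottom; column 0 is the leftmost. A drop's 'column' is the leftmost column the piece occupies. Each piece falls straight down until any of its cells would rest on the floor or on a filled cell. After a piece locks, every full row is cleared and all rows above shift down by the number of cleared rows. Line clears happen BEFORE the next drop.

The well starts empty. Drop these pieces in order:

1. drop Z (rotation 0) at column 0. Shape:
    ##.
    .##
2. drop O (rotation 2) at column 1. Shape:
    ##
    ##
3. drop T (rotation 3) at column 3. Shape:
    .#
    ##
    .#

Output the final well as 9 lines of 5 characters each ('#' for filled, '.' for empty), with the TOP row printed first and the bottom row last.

Answer: .....
.....
.....
.....
.....
.##..
.##.#
##.##
.##.#

Derivation:
Drop 1: Z rot0 at col 0 lands with bottom-row=0; cleared 0 line(s) (total 0); column heights now [2 2 1 0 0], max=2
Drop 2: O rot2 at col 1 lands with bottom-row=2; cleared 0 line(s) (total 0); column heights now [2 4 4 0 0], max=4
Drop 3: T rot3 at col 3 lands with bottom-row=0; cleared 0 line(s) (total 0); column heights now [2 4 4 2 3], max=4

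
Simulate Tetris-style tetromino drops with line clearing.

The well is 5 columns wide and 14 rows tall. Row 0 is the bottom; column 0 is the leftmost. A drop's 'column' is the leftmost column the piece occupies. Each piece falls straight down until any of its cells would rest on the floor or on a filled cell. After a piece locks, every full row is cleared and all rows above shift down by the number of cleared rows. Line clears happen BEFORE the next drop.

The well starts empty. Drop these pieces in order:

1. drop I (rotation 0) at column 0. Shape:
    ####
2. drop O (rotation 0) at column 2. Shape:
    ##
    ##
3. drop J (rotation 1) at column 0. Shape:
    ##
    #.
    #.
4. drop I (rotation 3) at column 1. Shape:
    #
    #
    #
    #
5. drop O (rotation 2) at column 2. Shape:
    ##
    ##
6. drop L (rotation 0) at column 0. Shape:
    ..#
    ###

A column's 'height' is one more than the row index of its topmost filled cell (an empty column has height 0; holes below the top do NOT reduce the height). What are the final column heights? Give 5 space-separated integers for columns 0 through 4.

Drop 1: I rot0 at col 0 lands with bottom-row=0; cleared 0 line(s) (total 0); column heights now [1 1 1 1 0], max=1
Drop 2: O rot0 at col 2 lands with bottom-row=1; cleared 0 line(s) (total 0); column heights now [1 1 3 3 0], max=3
Drop 3: J rot1 at col 0 lands with bottom-row=1; cleared 0 line(s) (total 0); column heights now [4 4 3 3 0], max=4
Drop 4: I rot3 at col 1 lands with bottom-row=4; cleared 0 line(s) (total 0); column heights now [4 8 3 3 0], max=8
Drop 5: O rot2 at col 2 lands with bottom-row=3; cleared 0 line(s) (total 0); column heights now [4 8 5 5 0], max=8
Drop 6: L rot0 at col 0 lands with bottom-row=8; cleared 0 line(s) (total 0); column heights now [9 9 10 5 0], max=10

Answer: 9 9 10 5 0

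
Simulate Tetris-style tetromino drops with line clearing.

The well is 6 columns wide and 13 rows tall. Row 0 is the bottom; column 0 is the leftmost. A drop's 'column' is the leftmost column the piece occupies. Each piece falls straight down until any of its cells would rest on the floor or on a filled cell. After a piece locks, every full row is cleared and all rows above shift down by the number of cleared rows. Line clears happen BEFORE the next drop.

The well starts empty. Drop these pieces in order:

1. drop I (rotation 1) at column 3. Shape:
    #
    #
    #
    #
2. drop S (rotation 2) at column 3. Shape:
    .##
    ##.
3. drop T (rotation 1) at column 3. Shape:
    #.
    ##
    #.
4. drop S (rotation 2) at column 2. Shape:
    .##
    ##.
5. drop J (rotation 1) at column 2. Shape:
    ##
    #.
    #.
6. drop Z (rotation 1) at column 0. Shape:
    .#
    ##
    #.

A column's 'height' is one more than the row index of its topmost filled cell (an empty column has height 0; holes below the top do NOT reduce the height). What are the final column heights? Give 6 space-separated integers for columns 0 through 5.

Drop 1: I rot1 at col 3 lands with bottom-row=0; cleared 0 line(s) (total 0); column heights now [0 0 0 4 0 0], max=4
Drop 2: S rot2 at col 3 lands with bottom-row=4; cleared 0 line(s) (total 0); column heights now [0 0 0 5 6 6], max=6
Drop 3: T rot1 at col 3 lands with bottom-row=5; cleared 0 line(s) (total 0); column heights now [0 0 0 8 7 6], max=8
Drop 4: S rot2 at col 2 lands with bottom-row=8; cleared 0 line(s) (total 0); column heights now [0 0 9 10 10 6], max=10
Drop 5: J rot1 at col 2 lands with bottom-row=9; cleared 0 line(s) (total 0); column heights now [0 0 12 12 10 6], max=12
Drop 6: Z rot1 at col 0 lands with bottom-row=0; cleared 0 line(s) (total 0); column heights now [2 3 12 12 10 6], max=12

Answer: 2 3 12 12 10 6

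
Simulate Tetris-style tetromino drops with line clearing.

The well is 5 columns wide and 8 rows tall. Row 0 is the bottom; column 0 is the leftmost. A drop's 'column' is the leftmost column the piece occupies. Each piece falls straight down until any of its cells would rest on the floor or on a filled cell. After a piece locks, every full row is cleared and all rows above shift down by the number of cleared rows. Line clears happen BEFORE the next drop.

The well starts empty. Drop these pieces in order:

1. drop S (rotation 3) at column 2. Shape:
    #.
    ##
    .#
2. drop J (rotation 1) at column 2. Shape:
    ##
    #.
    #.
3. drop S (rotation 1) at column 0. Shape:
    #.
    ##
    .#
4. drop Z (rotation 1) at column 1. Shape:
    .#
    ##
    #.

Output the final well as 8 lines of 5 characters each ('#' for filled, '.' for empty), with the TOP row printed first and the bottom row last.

Answer: ..#..
.##..
.###.
..#..
..#..
#.#..
####.
.#.#.

Derivation:
Drop 1: S rot3 at col 2 lands with bottom-row=0; cleared 0 line(s) (total 0); column heights now [0 0 3 2 0], max=3
Drop 2: J rot1 at col 2 lands with bottom-row=3; cleared 0 line(s) (total 0); column heights now [0 0 6 6 0], max=6
Drop 3: S rot1 at col 0 lands with bottom-row=0; cleared 0 line(s) (total 0); column heights now [3 2 6 6 0], max=6
Drop 4: Z rot1 at col 1 lands with bottom-row=5; cleared 0 line(s) (total 0); column heights now [3 7 8 6 0], max=8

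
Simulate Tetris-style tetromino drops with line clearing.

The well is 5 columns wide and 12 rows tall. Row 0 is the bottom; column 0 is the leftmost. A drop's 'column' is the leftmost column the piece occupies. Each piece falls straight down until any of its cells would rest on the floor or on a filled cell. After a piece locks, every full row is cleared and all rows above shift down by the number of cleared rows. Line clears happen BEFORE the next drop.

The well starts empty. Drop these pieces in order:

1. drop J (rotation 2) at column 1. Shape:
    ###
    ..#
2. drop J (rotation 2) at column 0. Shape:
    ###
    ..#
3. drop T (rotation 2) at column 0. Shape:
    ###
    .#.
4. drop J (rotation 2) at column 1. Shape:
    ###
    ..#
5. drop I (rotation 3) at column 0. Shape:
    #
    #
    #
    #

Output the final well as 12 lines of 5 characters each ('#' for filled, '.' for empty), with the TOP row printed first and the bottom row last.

Answer: .....
.....
#....
#....
#....
####.
####.
.#...
###..
..#..
.###.
...#.

Derivation:
Drop 1: J rot2 at col 1 lands with bottom-row=0; cleared 0 line(s) (total 0); column heights now [0 2 2 2 0], max=2
Drop 2: J rot2 at col 0 lands with bottom-row=2; cleared 0 line(s) (total 0); column heights now [4 4 4 2 0], max=4
Drop 3: T rot2 at col 0 lands with bottom-row=4; cleared 0 line(s) (total 0); column heights now [6 6 6 2 0], max=6
Drop 4: J rot2 at col 1 lands with bottom-row=5; cleared 0 line(s) (total 0); column heights now [6 7 7 7 0], max=7
Drop 5: I rot3 at col 0 lands with bottom-row=6; cleared 0 line(s) (total 0); column heights now [10 7 7 7 0], max=10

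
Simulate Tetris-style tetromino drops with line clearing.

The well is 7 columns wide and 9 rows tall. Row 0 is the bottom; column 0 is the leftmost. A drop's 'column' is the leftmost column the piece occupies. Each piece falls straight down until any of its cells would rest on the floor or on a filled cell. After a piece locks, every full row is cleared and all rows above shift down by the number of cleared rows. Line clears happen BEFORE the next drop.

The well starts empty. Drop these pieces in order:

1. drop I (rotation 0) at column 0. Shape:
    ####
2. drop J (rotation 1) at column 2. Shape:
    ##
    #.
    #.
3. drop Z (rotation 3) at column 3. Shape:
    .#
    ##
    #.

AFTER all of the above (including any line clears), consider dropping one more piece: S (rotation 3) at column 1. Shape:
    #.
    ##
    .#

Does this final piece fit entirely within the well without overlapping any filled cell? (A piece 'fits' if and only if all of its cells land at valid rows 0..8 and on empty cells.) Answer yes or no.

Answer: yes

Derivation:
Drop 1: I rot0 at col 0 lands with bottom-row=0; cleared 0 line(s) (total 0); column heights now [1 1 1 1 0 0 0], max=1
Drop 2: J rot1 at col 2 lands with bottom-row=1; cleared 0 line(s) (total 0); column heights now [1 1 4 4 0 0 0], max=4
Drop 3: Z rot3 at col 3 lands with bottom-row=4; cleared 0 line(s) (total 0); column heights now [1 1 4 6 7 0 0], max=7
Test piece S rot3 at col 1 (width 2): heights before test = [1 1 4 6 7 0 0]; fits = True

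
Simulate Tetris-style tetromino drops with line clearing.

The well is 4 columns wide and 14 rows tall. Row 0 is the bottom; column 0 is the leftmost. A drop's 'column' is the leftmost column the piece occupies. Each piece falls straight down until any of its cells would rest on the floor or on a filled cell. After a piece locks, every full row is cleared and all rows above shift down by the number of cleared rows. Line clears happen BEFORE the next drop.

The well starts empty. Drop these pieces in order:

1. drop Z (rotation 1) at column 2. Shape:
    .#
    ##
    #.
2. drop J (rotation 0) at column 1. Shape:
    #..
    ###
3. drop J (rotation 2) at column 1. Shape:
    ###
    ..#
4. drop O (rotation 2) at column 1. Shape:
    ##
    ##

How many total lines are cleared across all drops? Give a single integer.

Drop 1: Z rot1 at col 2 lands with bottom-row=0; cleared 0 line(s) (total 0); column heights now [0 0 2 3], max=3
Drop 2: J rot0 at col 1 lands with bottom-row=3; cleared 0 line(s) (total 0); column heights now [0 5 4 4], max=5
Drop 3: J rot2 at col 1 lands with bottom-row=4; cleared 0 line(s) (total 0); column heights now [0 6 6 6], max=6
Drop 4: O rot2 at col 1 lands with bottom-row=6; cleared 0 line(s) (total 0); column heights now [0 8 8 6], max=8

Answer: 0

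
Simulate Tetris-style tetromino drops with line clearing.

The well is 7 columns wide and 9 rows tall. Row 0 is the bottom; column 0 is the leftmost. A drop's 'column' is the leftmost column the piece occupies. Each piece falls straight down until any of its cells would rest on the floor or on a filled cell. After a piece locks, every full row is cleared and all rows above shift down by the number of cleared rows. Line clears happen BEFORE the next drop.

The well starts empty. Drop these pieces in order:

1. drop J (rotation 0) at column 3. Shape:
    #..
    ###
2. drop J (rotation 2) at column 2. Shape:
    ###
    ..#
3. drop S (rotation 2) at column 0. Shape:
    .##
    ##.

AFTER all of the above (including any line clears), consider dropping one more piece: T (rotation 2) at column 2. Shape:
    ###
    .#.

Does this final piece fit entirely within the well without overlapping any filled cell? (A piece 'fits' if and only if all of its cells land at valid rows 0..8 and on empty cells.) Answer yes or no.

Answer: yes

Derivation:
Drop 1: J rot0 at col 3 lands with bottom-row=0; cleared 0 line(s) (total 0); column heights now [0 0 0 2 1 1 0], max=2
Drop 2: J rot2 at col 2 lands with bottom-row=1; cleared 0 line(s) (total 0); column heights now [0 0 3 3 3 1 0], max=3
Drop 3: S rot2 at col 0 lands with bottom-row=2; cleared 0 line(s) (total 0); column heights now [3 4 4 3 3 1 0], max=4
Test piece T rot2 at col 2 (width 3): heights before test = [3 4 4 3 3 1 0]; fits = True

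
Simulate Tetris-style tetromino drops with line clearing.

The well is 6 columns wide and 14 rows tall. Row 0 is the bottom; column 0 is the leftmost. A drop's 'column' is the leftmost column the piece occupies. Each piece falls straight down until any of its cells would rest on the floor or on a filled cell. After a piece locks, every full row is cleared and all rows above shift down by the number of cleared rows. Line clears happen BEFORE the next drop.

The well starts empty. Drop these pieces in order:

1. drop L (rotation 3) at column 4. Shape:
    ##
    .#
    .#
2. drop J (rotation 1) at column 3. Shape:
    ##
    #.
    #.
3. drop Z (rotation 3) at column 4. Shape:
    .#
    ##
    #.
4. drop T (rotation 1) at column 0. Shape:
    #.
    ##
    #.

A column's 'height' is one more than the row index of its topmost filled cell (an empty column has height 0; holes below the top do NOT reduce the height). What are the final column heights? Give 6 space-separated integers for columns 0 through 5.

Answer: 3 2 0 4 6 7

Derivation:
Drop 1: L rot3 at col 4 lands with bottom-row=0; cleared 0 line(s) (total 0); column heights now [0 0 0 0 3 3], max=3
Drop 2: J rot1 at col 3 lands with bottom-row=1; cleared 0 line(s) (total 0); column heights now [0 0 0 4 4 3], max=4
Drop 3: Z rot3 at col 4 lands with bottom-row=4; cleared 0 line(s) (total 0); column heights now [0 0 0 4 6 7], max=7
Drop 4: T rot1 at col 0 lands with bottom-row=0; cleared 0 line(s) (total 0); column heights now [3 2 0 4 6 7], max=7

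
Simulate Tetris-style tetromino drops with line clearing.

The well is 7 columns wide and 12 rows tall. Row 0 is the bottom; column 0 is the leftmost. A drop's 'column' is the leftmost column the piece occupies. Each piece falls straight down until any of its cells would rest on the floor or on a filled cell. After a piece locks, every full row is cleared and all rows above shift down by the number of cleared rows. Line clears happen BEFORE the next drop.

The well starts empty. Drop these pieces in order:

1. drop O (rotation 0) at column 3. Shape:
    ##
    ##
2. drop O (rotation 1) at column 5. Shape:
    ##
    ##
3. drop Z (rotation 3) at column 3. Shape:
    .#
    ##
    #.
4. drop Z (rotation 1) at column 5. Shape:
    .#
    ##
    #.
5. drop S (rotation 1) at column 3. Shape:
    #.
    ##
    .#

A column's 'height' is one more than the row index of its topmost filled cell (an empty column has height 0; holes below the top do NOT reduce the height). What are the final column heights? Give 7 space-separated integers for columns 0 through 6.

Drop 1: O rot0 at col 3 lands with bottom-row=0; cleared 0 line(s) (total 0); column heights now [0 0 0 2 2 0 0], max=2
Drop 2: O rot1 at col 5 lands with bottom-row=0; cleared 0 line(s) (total 0); column heights now [0 0 0 2 2 2 2], max=2
Drop 3: Z rot3 at col 3 lands with bottom-row=2; cleared 0 line(s) (total 0); column heights now [0 0 0 4 5 2 2], max=5
Drop 4: Z rot1 at col 5 lands with bottom-row=2; cleared 0 line(s) (total 0); column heights now [0 0 0 4 5 4 5], max=5
Drop 5: S rot1 at col 3 lands with bottom-row=5; cleared 0 line(s) (total 0); column heights now [0 0 0 8 7 4 5], max=8

Answer: 0 0 0 8 7 4 5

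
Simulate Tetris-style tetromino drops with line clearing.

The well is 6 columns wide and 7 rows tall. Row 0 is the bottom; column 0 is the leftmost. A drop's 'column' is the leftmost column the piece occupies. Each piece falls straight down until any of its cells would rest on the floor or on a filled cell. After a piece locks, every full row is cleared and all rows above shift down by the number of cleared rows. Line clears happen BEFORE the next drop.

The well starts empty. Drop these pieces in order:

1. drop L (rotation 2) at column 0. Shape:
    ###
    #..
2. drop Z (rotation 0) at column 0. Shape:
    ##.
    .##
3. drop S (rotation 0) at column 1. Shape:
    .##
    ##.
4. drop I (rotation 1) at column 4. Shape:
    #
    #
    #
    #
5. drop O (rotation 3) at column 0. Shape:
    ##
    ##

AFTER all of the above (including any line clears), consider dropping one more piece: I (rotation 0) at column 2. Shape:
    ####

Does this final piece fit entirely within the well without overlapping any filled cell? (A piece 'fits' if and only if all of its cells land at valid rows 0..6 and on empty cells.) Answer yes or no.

Drop 1: L rot2 at col 0 lands with bottom-row=0; cleared 0 line(s) (total 0); column heights now [2 2 2 0 0 0], max=2
Drop 2: Z rot0 at col 0 lands with bottom-row=2; cleared 0 line(s) (total 0); column heights now [4 4 3 0 0 0], max=4
Drop 3: S rot0 at col 1 lands with bottom-row=4; cleared 0 line(s) (total 0); column heights now [4 5 6 6 0 0], max=6
Drop 4: I rot1 at col 4 lands with bottom-row=0; cleared 0 line(s) (total 0); column heights now [4 5 6 6 4 0], max=6
Drop 5: O rot3 at col 0 lands with bottom-row=5; cleared 0 line(s) (total 0); column heights now [7 7 6 6 4 0], max=7
Test piece I rot0 at col 2 (width 4): heights before test = [7 7 6 6 4 0]; fits = True

Answer: yes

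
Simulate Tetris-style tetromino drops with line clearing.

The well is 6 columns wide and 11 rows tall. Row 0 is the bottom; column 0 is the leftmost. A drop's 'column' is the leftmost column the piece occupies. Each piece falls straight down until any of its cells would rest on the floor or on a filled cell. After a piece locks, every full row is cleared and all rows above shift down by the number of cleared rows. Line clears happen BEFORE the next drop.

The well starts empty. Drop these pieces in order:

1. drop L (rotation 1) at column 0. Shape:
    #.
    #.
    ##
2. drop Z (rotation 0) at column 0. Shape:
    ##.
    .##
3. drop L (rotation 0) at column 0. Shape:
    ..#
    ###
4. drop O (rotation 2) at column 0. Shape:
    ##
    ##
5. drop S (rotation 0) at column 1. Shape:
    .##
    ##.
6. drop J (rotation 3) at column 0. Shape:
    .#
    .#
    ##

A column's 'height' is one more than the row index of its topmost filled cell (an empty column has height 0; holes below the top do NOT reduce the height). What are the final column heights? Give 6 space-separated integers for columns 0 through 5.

Answer: 9 11 9 9 0 0

Derivation:
Drop 1: L rot1 at col 0 lands with bottom-row=0; cleared 0 line(s) (total 0); column heights now [3 1 0 0 0 0], max=3
Drop 2: Z rot0 at col 0 lands with bottom-row=2; cleared 0 line(s) (total 0); column heights now [4 4 3 0 0 0], max=4
Drop 3: L rot0 at col 0 lands with bottom-row=4; cleared 0 line(s) (total 0); column heights now [5 5 6 0 0 0], max=6
Drop 4: O rot2 at col 0 lands with bottom-row=5; cleared 0 line(s) (total 0); column heights now [7 7 6 0 0 0], max=7
Drop 5: S rot0 at col 1 lands with bottom-row=7; cleared 0 line(s) (total 0); column heights now [7 8 9 9 0 0], max=9
Drop 6: J rot3 at col 0 lands with bottom-row=8; cleared 0 line(s) (total 0); column heights now [9 11 9 9 0 0], max=11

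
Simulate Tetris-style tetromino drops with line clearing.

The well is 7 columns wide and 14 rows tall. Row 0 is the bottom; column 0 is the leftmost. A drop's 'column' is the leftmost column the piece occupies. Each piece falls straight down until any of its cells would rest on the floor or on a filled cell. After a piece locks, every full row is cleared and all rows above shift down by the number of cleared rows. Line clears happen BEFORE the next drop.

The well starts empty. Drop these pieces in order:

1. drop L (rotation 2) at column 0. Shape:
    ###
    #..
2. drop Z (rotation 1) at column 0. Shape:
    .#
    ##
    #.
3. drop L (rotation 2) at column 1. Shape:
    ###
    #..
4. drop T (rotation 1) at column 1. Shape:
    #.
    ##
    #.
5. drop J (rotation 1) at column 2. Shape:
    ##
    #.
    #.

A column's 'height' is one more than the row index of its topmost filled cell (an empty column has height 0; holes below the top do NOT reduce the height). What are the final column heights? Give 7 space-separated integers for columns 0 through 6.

Answer: 4 10 12 12 0 0 0

Derivation:
Drop 1: L rot2 at col 0 lands with bottom-row=0; cleared 0 line(s) (total 0); column heights now [2 2 2 0 0 0 0], max=2
Drop 2: Z rot1 at col 0 lands with bottom-row=2; cleared 0 line(s) (total 0); column heights now [4 5 2 0 0 0 0], max=5
Drop 3: L rot2 at col 1 lands with bottom-row=5; cleared 0 line(s) (total 0); column heights now [4 7 7 7 0 0 0], max=7
Drop 4: T rot1 at col 1 lands with bottom-row=7; cleared 0 line(s) (total 0); column heights now [4 10 9 7 0 0 0], max=10
Drop 5: J rot1 at col 2 lands with bottom-row=9; cleared 0 line(s) (total 0); column heights now [4 10 12 12 0 0 0], max=12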